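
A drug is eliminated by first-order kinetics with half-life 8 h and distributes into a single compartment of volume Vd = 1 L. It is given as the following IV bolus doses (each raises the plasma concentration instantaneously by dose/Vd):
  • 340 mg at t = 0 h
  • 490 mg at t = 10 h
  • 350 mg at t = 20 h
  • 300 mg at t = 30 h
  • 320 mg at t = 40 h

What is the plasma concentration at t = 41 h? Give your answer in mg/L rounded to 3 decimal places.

k = ln 2 / 8 = 0.08664 per h
Dose 1 (340 mg at t=0 h): 340·exp(−0.08664·41) = 9.743 mg/L
Dose 2 (490 mg at t=10 h): 490·exp(−0.08664·31) = 33.397 mg/L
Dose 3 (350 mg at t=20 h): 350·exp(−0.08664·21) = 56.737 mg/L
Dose 4 (300 mg at t=30 h): 300·exp(−0.08664·11) = 115.666 mg/L
Dose 5 (320 mg at t=40 h): 320·exp(−0.08664·1) = 293.441 mg/L
C(41) = 9.743 + 33.397 + 56.737 + 115.666 + 293.441 = 508.984 mg/L

508.984 mg/L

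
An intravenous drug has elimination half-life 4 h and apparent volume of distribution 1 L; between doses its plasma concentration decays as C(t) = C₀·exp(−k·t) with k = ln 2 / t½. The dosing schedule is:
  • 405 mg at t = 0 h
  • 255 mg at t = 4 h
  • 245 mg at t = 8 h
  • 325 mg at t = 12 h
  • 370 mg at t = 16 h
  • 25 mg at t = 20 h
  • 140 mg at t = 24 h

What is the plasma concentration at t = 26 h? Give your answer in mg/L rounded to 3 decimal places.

222.904 mg/L

k = ln 2 / 4 = 0.17329 per h
Dose 1 (405 mg at t=0 h): 405·exp(−0.17329·26) = 4.475 mg/L
Dose 2 (255 mg at t=4 h): 255·exp(−0.17329·22) = 5.635 mg/L
Dose 3 (245 mg at t=8 h): 245·exp(−0.17329·18) = 10.828 mg/L
Dose 4 (325 mg at t=12 h): 325·exp(−0.17329·14) = 28.726 mg/L
Dose 5 (370 mg at t=16 h): 370·exp(−0.17329·10) = 65.407 mg/L
Dose 6 (25 mg at t=20 h): 25·exp(−0.17329·6) = 8.839 mg/L
Dose 7 (140 mg at t=24 h): 140·exp(−0.17329·2) = 98.995 mg/L
C(26) = 4.475 + 5.635 + 10.828 + 28.726 + 65.407 + 8.839 + 98.995 = 222.904 mg/L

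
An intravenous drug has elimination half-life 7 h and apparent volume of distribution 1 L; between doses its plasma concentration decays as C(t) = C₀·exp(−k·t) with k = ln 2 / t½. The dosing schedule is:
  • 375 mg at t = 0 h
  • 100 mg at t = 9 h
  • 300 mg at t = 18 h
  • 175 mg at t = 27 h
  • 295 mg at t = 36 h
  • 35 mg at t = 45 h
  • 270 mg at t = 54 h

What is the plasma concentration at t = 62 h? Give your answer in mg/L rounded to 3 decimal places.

k = ln 2 / 7 = 0.09902 per h
Dose 1 (375 mg at t=0 h): 375·exp(−0.09902·62) = 0.809 mg/L
Dose 2 (100 mg at t=9 h): 100·exp(−0.09902·53) = 0.526 mg/L
Dose 3 (300 mg at t=18 h): 300·exp(−0.09902·44) = 3.845 mg/L
Dose 4 (175 mg at t=27 h): 175·exp(−0.09902·35) = 5.469 mg/L
Dose 5 (295 mg at t=36 h): 295·exp(−0.09902·26) = 22.476 mg/L
Dose 6 (35 mg at t=45 h): 35·exp(−0.09902·17) = 6.501 mg/L
Dose 7 (270 mg at t=54 h): 270·exp(−0.09902·8) = 122.273 mg/L
C(62) = 0.809 + 0.526 + 3.845 + 5.469 + 22.476 + 6.501 + 122.273 = 161.898 mg/L

161.898 mg/L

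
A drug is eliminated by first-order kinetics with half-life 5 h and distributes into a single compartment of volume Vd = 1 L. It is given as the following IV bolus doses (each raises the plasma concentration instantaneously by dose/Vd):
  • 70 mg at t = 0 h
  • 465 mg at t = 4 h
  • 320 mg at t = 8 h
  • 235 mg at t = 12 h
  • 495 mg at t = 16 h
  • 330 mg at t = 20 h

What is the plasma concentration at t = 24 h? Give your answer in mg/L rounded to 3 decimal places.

463.746 mg/L

k = ln 2 / 5 = 0.13863 per h
Dose 1 (70 mg at t=0 h): 70·exp(−0.13863·24) = 2.513 mg/L
Dose 2 (465 mg at t=4 h): 465·exp(−0.13863·20) = 29.062 mg/L
Dose 3 (320 mg at t=8 h): 320·exp(−0.13863·16) = 34.822 mg/L
Dose 4 (235 mg at t=12 h): 235·exp(−0.13863·12) = 44.524 mg/L
Dose 5 (495 mg at t=16 h): 495·exp(−0.13863·8) = 163.289 mg/L
Dose 6 (330 mg at t=20 h): 330·exp(−0.13863·4) = 189.535 mg/L
C(24) = 2.513 + 29.062 + 34.822 + 44.524 + 163.289 + 189.535 = 463.746 mg/L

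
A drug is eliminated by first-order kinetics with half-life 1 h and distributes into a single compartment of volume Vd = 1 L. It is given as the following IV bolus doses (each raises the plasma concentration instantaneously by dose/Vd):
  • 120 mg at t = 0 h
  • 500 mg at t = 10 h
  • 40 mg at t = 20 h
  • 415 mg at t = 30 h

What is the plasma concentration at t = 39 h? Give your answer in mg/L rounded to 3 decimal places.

k = ln 2 / 1 = 0.69315 per h
Dose 1 (120 mg at t=0 h): 120·exp(−0.69315·39) = 0.000 mg/L
Dose 2 (500 mg at t=10 h): 500·exp(−0.69315·29) = 0.000 mg/L
Dose 3 (40 mg at t=20 h): 40·exp(−0.69315·19) = 0.000 mg/L
Dose 4 (415 mg at t=30 h): 415·exp(−0.69315·9) = 0.811 mg/L
C(39) = 0.000 + 0.000 + 0.000 + 0.811 = 0.811 mg/L

0.811 mg/L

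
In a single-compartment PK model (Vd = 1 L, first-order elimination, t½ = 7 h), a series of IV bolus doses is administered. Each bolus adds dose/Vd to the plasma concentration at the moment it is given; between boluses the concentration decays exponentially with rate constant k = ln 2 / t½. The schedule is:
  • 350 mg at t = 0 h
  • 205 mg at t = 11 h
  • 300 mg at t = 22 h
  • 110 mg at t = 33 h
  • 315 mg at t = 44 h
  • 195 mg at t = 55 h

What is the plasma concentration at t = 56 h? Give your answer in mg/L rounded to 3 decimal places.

k = ln 2 / 7 = 0.09902 per h
Dose 1 (350 mg at t=0 h): 350·exp(−0.09902·56) = 1.367 mg/L
Dose 2 (205 mg at t=11 h): 205·exp(−0.09902·45) = 2.380 mg/L
Dose 3 (300 mg at t=22 h): 300·exp(−0.09902·34) = 10.351 mg/L
Dose 4 (110 mg at t=33 h): 110·exp(−0.09902·23) = 11.280 mg/L
Dose 5 (315 mg at t=44 h): 315·exp(−0.09902·12) = 95.997 mg/L
Dose 6 (195 mg at t=55 h): 195·exp(−0.09902·1) = 176.616 mg/L
C(56) = 1.367 + 2.380 + 10.351 + 11.280 + 95.997 + 176.616 = 297.991 mg/L

297.991 mg/L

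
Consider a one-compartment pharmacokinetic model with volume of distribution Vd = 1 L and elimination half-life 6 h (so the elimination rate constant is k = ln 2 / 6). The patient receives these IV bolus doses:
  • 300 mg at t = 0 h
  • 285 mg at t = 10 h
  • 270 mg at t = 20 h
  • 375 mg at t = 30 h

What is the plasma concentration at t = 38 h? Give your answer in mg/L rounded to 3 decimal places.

k = ln 2 / 6 = 0.11552 per h
Dose 1 (300 mg at t=0 h): 300·exp(−0.11552·38) = 3.720 mg/L
Dose 2 (285 mg at t=10 h): 285·exp(−0.11552·28) = 11.221 mg/L
Dose 3 (270 mg at t=20 h): 270·exp(−0.11552·18) = 33.750 mg/L
Dose 4 (375 mg at t=30 h): 375·exp(−0.11552·8) = 148.819 mg/L
C(38) = 3.720 + 11.221 + 33.750 + 148.819 = 197.510 mg/L

197.510 mg/L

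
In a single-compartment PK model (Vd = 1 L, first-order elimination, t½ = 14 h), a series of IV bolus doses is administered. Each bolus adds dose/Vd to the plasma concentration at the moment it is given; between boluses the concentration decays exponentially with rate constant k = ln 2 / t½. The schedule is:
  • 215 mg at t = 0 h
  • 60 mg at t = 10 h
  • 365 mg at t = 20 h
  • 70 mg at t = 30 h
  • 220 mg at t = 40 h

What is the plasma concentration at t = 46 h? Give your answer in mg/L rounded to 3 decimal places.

328.049 mg/L

k = ln 2 / 14 = 0.04951 per h
Dose 1 (215 mg at t=0 h): 215·exp(−0.04951·46) = 22.047 mg/L
Dose 2 (60 mg at t=10 h): 60·exp(−0.04951·36) = 10.094 mg/L
Dose 3 (365 mg at t=20 h): 365·exp(−0.04951·26) = 100.748 mg/L
Dose 4 (70 mg at t=30 h): 70·exp(−0.04951·16) = 31.700 mg/L
Dose 5 (220 mg at t=40 h): 220·exp(−0.04951·6) = 163.459 mg/L
C(46) = 22.047 + 10.094 + 100.748 + 31.700 + 163.459 = 328.049 mg/L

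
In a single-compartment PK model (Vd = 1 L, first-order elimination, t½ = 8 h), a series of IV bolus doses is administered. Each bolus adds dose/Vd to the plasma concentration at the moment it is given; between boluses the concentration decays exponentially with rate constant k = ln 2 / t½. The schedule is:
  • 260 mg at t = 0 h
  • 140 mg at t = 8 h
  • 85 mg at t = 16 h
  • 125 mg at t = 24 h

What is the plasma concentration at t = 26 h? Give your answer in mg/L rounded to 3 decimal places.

197.611 mg/L

k = ln 2 / 8 = 0.08664 per h
Dose 1 (260 mg at t=0 h): 260·exp(−0.08664·26) = 27.329 mg/L
Dose 2 (140 mg at t=8 h): 140·exp(−0.08664·18) = 29.431 mg/L
Dose 3 (85 mg at t=16 h): 85·exp(−0.08664·10) = 35.738 mg/L
Dose 4 (125 mg at t=24 h): 125·exp(−0.08664·2) = 105.112 mg/L
C(26) = 27.329 + 29.431 + 35.738 + 105.112 = 197.611 mg/L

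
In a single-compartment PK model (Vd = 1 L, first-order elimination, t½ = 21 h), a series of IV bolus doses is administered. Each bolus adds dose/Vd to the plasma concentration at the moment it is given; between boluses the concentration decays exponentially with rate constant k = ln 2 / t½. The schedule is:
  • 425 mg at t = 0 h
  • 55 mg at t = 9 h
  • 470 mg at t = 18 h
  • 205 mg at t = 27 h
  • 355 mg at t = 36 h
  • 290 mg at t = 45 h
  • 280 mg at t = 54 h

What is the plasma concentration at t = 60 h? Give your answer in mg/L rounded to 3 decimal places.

822.565 mg/L

k = ln 2 / 21 = 0.03301 per h
Dose 1 (425 mg at t=0 h): 425·exp(−0.03301·60) = 58.655 mg/L
Dose 2 (55 mg at t=9 h): 55·exp(−0.03301·51) = 10.216 mg/L
Dose 3 (470 mg at t=18 h): 470·exp(−0.03301·42) = 117.500 mg/L
Dose 4 (205 mg at t=27 h): 205·exp(−0.03301·33) = 68.977 mg/L
Dose 5 (355 mg at t=36 h): 355·exp(−0.03301·24) = 160.766 mg/L
Dose 6 (290 mg at t=45 h): 290·exp(−0.03301·15) = 176.757 mg/L
Dose 7 (280 mg at t=54 h): 280·exp(−0.03301·6) = 229.694 mg/L
C(60) = 58.655 + 10.216 + 117.500 + 68.977 + 160.766 + 176.757 + 229.694 = 822.565 mg/L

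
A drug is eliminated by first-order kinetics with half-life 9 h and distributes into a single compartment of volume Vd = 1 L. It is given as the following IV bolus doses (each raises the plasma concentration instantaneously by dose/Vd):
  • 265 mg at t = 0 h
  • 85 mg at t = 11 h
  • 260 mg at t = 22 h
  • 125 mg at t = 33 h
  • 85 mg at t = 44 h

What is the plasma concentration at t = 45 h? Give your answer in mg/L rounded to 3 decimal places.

k = ln 2 / 9 = 0.07702 per h
Dose 1 (265 mg at t=0 h): 265·exp(−0.07702·45) = 8.281 mg/L
Dose 2 (85 mg at t=11 h): 85·exp(−0.07702·34) = 6.197 mg/L
Dose 3 (260 mg at t=22 h): 260·exp(−0.07702·23) = 44.226 mg/L
Dose 4 (125 mg at t=33 h): 125·exp(−0.07702·12) = 49.606 mg/L
Dose 5 (85 mg at t=44 h): 85·exp(−0.07702·1) = 78.699 mg/L
C(45) = 8.281 + 6.197 + 44.226 + 49.606 + 78.699 = 187.010 mg/L

187.010 mg/L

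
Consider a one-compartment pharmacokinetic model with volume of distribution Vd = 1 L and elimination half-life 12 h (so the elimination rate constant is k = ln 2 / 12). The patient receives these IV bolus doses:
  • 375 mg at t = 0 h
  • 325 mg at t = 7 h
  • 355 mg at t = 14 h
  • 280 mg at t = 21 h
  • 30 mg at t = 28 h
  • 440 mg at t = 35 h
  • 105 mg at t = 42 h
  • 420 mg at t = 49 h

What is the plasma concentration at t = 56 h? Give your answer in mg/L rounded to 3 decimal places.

k = ln 2 / 12 = 0.05776 per h
Dose 1 (375 mg at t=0 h): 375·exp(−0.05776·56) = 14.765 mg/L
Dose 2 (325 mg at t=7 h): 325·exp(−0.05776·49) = 19.172 mg/L
Dose 3 (355 mg at t=14 h): 355·exp(−0.05776·42) = 31.378 mg/L
Dose 4 (280 mg at t=21 h): 280·exp(−0.05776·35) = 37.081 mg/L
Dose 5 (30 mg at t=28 h): 30·exp(−0.05776·28) = 5.953 mg/L
Dose 6 (440 mg at t=35 h): 440·exp(−0.05776·21) = 130.813 mg/L
Dose 7 (105 mg at t=42 h): 105·exp(−0.05776·14) = 46.772 mg/L
Dose 8 (420 mg at t=49 h): 420·exp(−0.05776·7) = 280.316 mg/L
C(56) = 14.765 + 19.172 + 31.378 + 37.081 + 5.953 + 130.813 + 46.772 + 280.316 = 566.250 mg/L

566.250 mg/L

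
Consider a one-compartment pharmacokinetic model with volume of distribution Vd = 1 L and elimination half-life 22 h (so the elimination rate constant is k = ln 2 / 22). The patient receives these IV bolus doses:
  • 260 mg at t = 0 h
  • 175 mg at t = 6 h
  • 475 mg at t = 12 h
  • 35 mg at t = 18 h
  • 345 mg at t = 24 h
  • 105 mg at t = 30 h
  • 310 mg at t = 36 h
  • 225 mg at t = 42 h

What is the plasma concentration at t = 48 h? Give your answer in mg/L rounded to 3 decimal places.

890.457 mg/L

k = ln 2 / 22 = 0.03151 per h
Dose 1 (260 mg at t=0 h): 260·exp(−0.03151·48) = 57.303 mg/L
Dose 2 (175 mg at t=6 h): 175·exp(−0.03151·42) = 46.596 mg/L
Dose 3 (475 mg at t=12 h): 475·exp(−0.03151·36) = 152.791 mg/L
Dose 4 (35 mg at t=18 h): 35·exp(−0.03151·30) = 13.601 mg/L
Dose 5 (345 mg at t=24 h): 345·exp(−0.03151·24) = 161.966 mg/L
Dose 6 (105 mg at t=30 h): 105·exp(−0.03151·18) = 59.551 mg/L
Dose 7 (310 mg at t=36 h): 310·exp(−0.03151·12) = 212.404 mg/L
Dose 8 (225 mg at t=42 h): 225·exp(−0.03151·6) = 186.244 mg/L
C(48) = 57.303 + 46.596 + 152.791 + 13.601 + 161.966 + 59.551 + 212.404 + 186.244 = 890.457 mg/L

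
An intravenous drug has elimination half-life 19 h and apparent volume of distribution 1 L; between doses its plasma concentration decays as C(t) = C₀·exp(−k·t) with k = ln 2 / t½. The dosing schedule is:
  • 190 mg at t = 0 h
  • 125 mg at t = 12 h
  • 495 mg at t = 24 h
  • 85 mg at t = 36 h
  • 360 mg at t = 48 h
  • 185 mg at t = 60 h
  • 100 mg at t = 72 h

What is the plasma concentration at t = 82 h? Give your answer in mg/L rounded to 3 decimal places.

k = ln 2 / 19 = 0.03648 per h
Dose 1 (190 mg at t=0 h): 190·exp(−0.03648·82) = 9.541 mg/L
Dose 2 (125 mg at t=12 h): 125·exp(−0.03648·70) = 9.724 mg/L
Dose 3 (495 mg at t=24 h): 495·exp(−0.03648·58) = 59.658 mg/L
Dose 4 (85 mg at t=36 h): 85·exp(−0.03648·46) = 15.871 mg/L
Dose 5 (360 mg at t=48 h): 360·exp(−0.03648·34) = 104.140 mg/L
Dose 6 (185 mg at t=60 h): 185·exp(−0.03648·22) = 82.911 mg/L
Dose 7 (100 mg at t=72 h): 100·exp(−0.03648·10) = 69.433 mg/L
C(82) = 9.541 + 9.724 + 59.658 + 15.871 + 104.140 + 82.911 + 69.433 = 351.277 mg/L

351.277 mg/L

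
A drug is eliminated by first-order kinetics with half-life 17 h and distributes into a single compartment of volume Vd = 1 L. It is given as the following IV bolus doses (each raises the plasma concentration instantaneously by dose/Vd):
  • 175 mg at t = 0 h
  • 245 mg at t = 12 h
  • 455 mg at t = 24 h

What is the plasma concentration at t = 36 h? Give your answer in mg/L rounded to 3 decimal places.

k = ln 2 / 17 = 0.04077 per h
Dose 1 (175 mg at t=0 h): 175·exp(−0.04077·36) = 40.324 mg/L
Dose 2 (245 mg at t=12 h): 245·exp(−0.04077·24) = 92.084 mg/L
Dose 3 (455 mg at t=24 h): 455·exp(−0.04077·12) = 278.946 mg/L
C(36) = 40.324 + 92.084 + 278.946 = 411.353 mg/L

411.353 mg/L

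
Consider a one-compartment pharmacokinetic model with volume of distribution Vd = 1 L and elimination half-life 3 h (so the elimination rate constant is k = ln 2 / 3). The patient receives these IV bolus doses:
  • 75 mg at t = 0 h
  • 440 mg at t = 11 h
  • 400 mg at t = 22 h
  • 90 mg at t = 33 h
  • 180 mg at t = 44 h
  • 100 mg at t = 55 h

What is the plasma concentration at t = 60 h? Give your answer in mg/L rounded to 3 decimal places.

36.205 mg/L

k = ln 2 / 3 = 0.23105 per h
Dose 1 (75 mg at t=0 h): 75·exp(−0.23105·60) = 0.000 mg/L
Dose 2 (440 mg at t=11 h): 440·exp(−0.23105·49) = 0.005 mg/L
Dose 3 (400 mg at t=22 h): 400·exp(−0.23105·38) = 0.062 mg/L
Dose 4 (90 mg at t=33 h): 90·exp(−0.23105·27) = 0.176 mg/L
Dose 5 (180 mg at t=44 h): 180·exp(−0.23105·16) = 4.465 mg/L
Dose 6 (100 mg at t=55 h): 100·exp(−0.23105·5) = 31.498 mg/L
C(60) = 0.000 + 0.005 + 0.062 + 0.176 + 4.465 + 31.498 = 36.205 mg/L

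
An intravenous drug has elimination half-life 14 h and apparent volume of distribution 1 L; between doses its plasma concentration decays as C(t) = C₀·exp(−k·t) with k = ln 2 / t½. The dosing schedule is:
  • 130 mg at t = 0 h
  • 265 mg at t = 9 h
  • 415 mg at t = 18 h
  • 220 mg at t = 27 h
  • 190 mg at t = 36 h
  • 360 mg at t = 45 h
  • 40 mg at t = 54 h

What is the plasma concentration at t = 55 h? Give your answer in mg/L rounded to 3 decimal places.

k = ln 2 / 14 = 0.04951 per h
Dose 1 (130 mg at t=0 h): 130·exp(−0.04951·55) = 8.537 mg/L
Dose 2 (265 mg at t=9 h): 265·exp(−0.04951·46) = 27.174 mg/L
Dose 3 (415 mg at t=18 h): 415·exp(−0.04951·37) = 66.446 mg/L
Dose 4 (220 mg at t=27 h): 220·exp(−0.04951·28) = 55.000 mg/L
Dose 5 (190 mg at t=36 h): 190·exp(−0.04951·19) = 74.167 mg/L
Dose 6 (360 mg at t=45 h): 360·exp(−0.04951·10) = 219.422 mg/L
Dose 7 (40 mg at t=54 h): 40·exp(−0.04951·1) = 38.068 mg/L
C(55) = 8.537 + 27.174 + 66.446 + 55.000 + 74.167 + 219.422 + 38.068 = 488.815 mg/L

488.815 mg/L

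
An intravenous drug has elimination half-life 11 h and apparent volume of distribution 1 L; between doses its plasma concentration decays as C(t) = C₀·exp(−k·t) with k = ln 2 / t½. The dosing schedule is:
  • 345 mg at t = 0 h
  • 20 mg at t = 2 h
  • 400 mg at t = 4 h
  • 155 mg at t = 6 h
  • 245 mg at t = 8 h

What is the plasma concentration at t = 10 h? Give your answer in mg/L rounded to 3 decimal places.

k = ln 2 / 11 = 0.06301 per h
Dose 1 (345 mg at t=0 h): 345·exp(−0.06301·10) = 183.720 mg/L
Dose 2 (20 mg at t=2 h): 20·exp(−0.06301·8) = 12.081 mg/L
Dose 3 (400 mg at t=4 h): 400·exp(−0.06301·6) = 274.070 mg/L
Dose 4 (155 mg at t=6 h): 155·exp(−0.06301·4) = 120.466 mg/L
Dose 5 (245 mg at t=8 h): 245·exp(−0.06301·2) = 215.990 mg/L
C(10) = 183.720 + 12.081 + 274.070 + 120.466 + 215.990 = 806.327 mg/L

806.327 mg/L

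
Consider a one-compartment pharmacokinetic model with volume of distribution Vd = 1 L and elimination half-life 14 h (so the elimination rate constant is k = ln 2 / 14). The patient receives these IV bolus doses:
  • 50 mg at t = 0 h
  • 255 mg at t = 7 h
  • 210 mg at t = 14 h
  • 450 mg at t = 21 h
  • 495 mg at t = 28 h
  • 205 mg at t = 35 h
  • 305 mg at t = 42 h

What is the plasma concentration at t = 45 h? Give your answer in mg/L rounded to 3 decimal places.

827.825 mg/L

k = ln 2 / 14 = 0.04951 per h
Dose 1 (50 mg at t=0 h): 50·exp(−0.04951·45) = 5.387 mg/L
Dose 2 (255 mg at t=7 h): 255·exp(−0.04951·38) = 38.856 mg/L
Dose 3 (210 mg at t=14 h): 210·exp(−0.04951·31) = 45.254 mg/L
Dose 4 (450 mg at t=21 h): 450·exp(−0.04951·24) = 137.139 mg/L
Dose 5 (495 mg at t=28 h): 495·exp(−0.04951·17) = 213.338 mg/L
Dose 6 (205 mg at t=35 h): 205·exp(−0.04951·10) = 124.949 mg/L
Dose 7 (305 mg at t=42 h): 305·exp(−0.04951·3) = 262.902 mg/L
C(45) = 5.387 + 38.856 + 45.254 + 137.139 + 213.338 + 124.949 + 262.902 = 827.825 mg/L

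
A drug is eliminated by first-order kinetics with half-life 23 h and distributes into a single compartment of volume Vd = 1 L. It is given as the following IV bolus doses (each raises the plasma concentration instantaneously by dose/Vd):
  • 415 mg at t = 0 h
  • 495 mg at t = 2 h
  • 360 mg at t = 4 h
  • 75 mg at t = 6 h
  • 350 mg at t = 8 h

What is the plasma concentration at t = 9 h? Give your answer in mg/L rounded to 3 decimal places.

1435.037 mg/L

k = ln 2 / 23 = 0.03014 per h
Dose 1 (415 mg at t=0 h): 415·exp(−0.03014·9) = 316.413 mg/L
Dose 2 (495 mg at t=2 h): 495·exp(−0.03014·7) = 400.855 mg/L
Dose 3 (360 mg at t=4 h): 360·exp(−0.03014·5) = 309.643 mg/L
Dose 4 (75 mg at t=6 h): 75·exp(−0.03014·3) = 68.517 mg/L
Dose 5 (350 mg at t=8 h): 350·exp(−0.03014·1) = 339.609 mg/L
C(9) = 316.413 + 400.855 + 309.643 + 68.517 + 339.609 = 1435.037 mg/L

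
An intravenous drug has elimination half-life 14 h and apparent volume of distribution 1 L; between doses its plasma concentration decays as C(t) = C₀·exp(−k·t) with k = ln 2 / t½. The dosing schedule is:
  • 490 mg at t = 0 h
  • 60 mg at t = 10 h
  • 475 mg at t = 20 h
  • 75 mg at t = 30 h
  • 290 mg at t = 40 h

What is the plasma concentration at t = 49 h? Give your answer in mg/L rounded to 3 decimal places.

380.030 mg/L

k = ln 2 / 14 = 0.04951 per h
Dose 1 (490 mg at t=0 h): 490·exp(−0.04951·49) = 43.310 mg/L
Dose 2 (60 mg at t=10 h): 60·exp(−0.04951·39) = 8.701 mg/L
Dose 3 (475 mg at t=20 h): 475·exp(−0.04951·29) = 113.014 mg/L
Dose 4 (75 mg at t=30 h): 75·exp(−0.04951·19) = 29.277 mg/L
Dose 5 (290 mg at t=40 h): 290·exp(−0.04951·9) = 185.729 mg/L
C(49) = 43.310 + 8.701 + 113.014 + 29.277 + 185.729 = 380.030 mg/L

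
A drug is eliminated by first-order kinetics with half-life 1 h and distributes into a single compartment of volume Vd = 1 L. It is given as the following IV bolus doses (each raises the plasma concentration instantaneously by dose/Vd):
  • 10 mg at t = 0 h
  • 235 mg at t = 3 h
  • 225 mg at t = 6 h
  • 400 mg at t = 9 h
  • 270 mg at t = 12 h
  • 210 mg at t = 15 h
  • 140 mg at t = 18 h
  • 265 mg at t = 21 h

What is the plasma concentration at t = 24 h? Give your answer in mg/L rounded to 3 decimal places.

35.802 mg/L

k = ln 2 / 1 = 0.69315 per h
Dose 1 (10 mg at t=0 h): 10·exp(−0.69315·24) = 0.000 mg/L
Dose 2 (235 mg at t=3 h): 235·exp(−0.69315·21) = 0.000 mg/L
Dose 3 (225 mg at t=6 h): 225·exp(−0.69315·18) = 0.001 mg/L
Dose 4 (400 mg at t=9 h): 400·exp(−0.69315·15) = 0.012 mg/L
Dose 5 (270 mg at t=12 h): 270·exp(−0.69315·12) = 0.066 mg/L
Dose 6 (210 mg at t=15 h): 210·exp(−0.69315·9) = 0.410 mg/L
Dose 7 (140 mg at t=18 h): 140·exp(−0.69315·6) = 2.188 mg/L
Dose 8 (265 mg at t=21 h): 265·exp(−0.69315·3) = 33.125 mg/L
C(24) = 0.000 + 0.000 + 0.001 + 0.012 + 0.066 + 0.410 + 2.188 + 33.125 = 35.802 mg/L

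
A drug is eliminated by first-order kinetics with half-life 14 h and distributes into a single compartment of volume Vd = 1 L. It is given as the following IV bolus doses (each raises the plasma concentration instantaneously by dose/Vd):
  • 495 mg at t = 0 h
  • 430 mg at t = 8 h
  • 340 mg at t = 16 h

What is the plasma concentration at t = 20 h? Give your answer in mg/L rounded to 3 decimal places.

k = ln 2 / 14 = 0.04951 per h
Dose 1 (495 mg at t=0 h): 495·exp(−0.04951·20) = 183.892 mg/L
Dose 2 (430 mg at t=8 h): 430·exp(−0.04951·12) = 237.379 mg/L
Dose 3 (340 mg at t=16 h): 340·exp(−0.04951·4) = 278.914 mg/L
C(20) = 183.892 + 237.379 + 278.914 = 700.185 mg/L

700.185 mg/L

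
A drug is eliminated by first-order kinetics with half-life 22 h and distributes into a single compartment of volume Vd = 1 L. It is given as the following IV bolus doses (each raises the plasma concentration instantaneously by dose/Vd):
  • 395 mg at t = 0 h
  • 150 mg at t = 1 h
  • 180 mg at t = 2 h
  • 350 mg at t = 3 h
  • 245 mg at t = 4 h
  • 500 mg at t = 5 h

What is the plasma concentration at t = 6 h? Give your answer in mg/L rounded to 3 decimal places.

1646.750 mg/L

k = ln 2 / 22 = 0.03151 per h
Dose 1 (395 mg at t=0 h): 395·exp(−0.03151·6) = 326.963 mg/L
Dose 2 (150 mg at t=1 h): 150·exp(−0.03151·5) = 128.137 mg/L
Dose 3 (180 mg at t=2 h): 180·exp(−0.03151·4) = 158.686 mg/L
Dose 4 (350 mg at t=3 h): 350·exp(−0.03151·3) = 318.433 mg/L
Dose 5 (245 mg at t=4 h): 245·exp(−0.03151·2) = 230.038 mg/L
Dose 6 (500 mg at t=5 h): 500·exp(−0.03151·1) = 484.492 mg/L
C(6) = 326.963 + 128.137 + 158.686 + 318.433 + 230.038 + 484.492 = 1646.750 mg/L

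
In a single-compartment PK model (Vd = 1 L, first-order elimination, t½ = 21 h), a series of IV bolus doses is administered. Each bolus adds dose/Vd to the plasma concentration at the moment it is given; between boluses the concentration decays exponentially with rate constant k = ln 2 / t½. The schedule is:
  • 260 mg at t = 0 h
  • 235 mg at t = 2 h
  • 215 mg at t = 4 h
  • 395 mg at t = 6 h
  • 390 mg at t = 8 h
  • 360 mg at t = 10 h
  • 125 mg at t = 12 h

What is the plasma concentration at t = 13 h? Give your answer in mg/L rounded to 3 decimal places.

k = ln 2 / 21 = 0.03301 per h
Dose 1 (260 mg at t=0 h): 260·exp(−0.03301·13) = 169.286 mg/L
Dose 2 (235 mg at t=2 h): 235·exp(−0.03301·11) = 163.450 mg/L
Dose 3 (215 mg at t=4 h): 215·exp(−0.03301·9) = 159.744 mg/L
Dose 4 (395 mg at t=6 h): 395·exp(−0.03301·7) = 313.512 mg/L
Dose 5 (390 mg at t=8 h): 390·exp(−0.03301·5) = 330.667 mg/L
Dose 6 (360 mg at t=10 h): 360·exp(−0.03301·3) = 326.061 mg/L
Dose 7 (125 mg at t=12 h): 125·exp(−0.03301·1) = 120.941 mg/L
C(13) = 169.286 + 163.450 + 159.744 + 313.512 + 330.667 + 326.061 + 120.941 = 1583.661 mg/L

1583.661 mg/L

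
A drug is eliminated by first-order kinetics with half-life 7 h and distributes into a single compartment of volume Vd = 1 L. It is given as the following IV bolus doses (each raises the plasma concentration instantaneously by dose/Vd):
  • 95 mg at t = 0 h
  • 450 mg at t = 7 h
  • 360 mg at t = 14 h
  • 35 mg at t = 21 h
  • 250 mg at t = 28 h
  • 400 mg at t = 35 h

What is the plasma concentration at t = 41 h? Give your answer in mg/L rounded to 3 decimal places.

k = ln 2 / 7 = 0.09902 per h
Dose 1 (95 mg at t=0 h): 95·exp(−0.09902·41) = 1.639 mg/L
Dose 2 (450 mg at t=7 h): 450·exp(−0.09902·34) = 15.526 mg/L
Dose 3 (360 mg at t=14 h): 360·exp(−0.09902·27) = 24.842 mg/L
Dose 4 (35 mg at t=21 h): 35·exp(−0.09902·20) = 4.830 mg/L
Dose 5 (250 mg at t=28 h): 250·exp(−0.09902·13) = 69.006 mg/L
Dose 6 (400 mg at t=35 h): 400·exp(−0.09902·6) = 220.818 mg/L
C(41) = 1.639 + 15.526 + 24.842 + 4.830 + 69.006 + 220.818 = 336.661 mg/L

336.661 mg/L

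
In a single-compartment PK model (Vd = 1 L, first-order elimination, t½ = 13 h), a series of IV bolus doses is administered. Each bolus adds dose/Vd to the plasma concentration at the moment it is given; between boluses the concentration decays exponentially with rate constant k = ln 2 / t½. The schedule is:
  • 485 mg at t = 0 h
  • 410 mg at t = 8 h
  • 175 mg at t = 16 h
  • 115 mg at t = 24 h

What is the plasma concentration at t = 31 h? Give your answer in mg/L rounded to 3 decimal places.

k = ln 2 / 13 = 0.05332 per h
Dose 1 (485 mg at t=0 h): 485·exp(−0.05332·31) = 92.875 mg/L
Dose 2 (410 mg at t=8 h): 410·exp(−0.05332·23) = 120.280 mg/L
Dose 3 (175 mg at t=16 h): 175·exp(−0.05332·15) = 78.649 mg/L
Dose 4 (115 mg at t=24 h): 115·exp(−0.05332·7) = 79.178 mg/L
C(31) = 92.875 + 120.280 + 78.649 + 79.178 = 370.983 mg/L

370.983 mg/L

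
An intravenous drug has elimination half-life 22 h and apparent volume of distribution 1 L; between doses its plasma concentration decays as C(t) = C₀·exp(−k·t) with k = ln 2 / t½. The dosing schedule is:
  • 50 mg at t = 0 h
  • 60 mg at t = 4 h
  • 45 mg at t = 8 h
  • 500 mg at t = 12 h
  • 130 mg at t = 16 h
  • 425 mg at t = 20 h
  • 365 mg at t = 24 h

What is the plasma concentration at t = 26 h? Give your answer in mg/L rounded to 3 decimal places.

k = ln 2 / 22 = 0.03151 per h
Dose 1 (50 mg at t=0 h): 50·exp(−0.03151·26) = 22.040 mg/L
Dose 2 (60 mg at t=4 h): 60·exp(−0.03151·22) = 30.000 mg/L
Dose 3 (45 mg at t=8 h): 45·exp(−0.03151·18) = 25.522 mg/L
Dose 4 (500 mg at t=12 h): 500·exp(−0.03151·14) = 321.666 mg/L
Dose 5 (130 mg at t=16 h): 130·exp(−0.03151·10) = 94.866 mg/L
Dose 6 (425 mg at t=20 h): 425·exp(−0.03151·6) = 351.795 mg/L
Dose 7 (365 mg at t=24 h): 365·exp(−0.03151·2) = 342.710 mg/L
C(26) = 22.040 + 30.000 + 25.522 + 321.666 + 94.866 + 351.795 + 342.710 = 1188.599 mg/L

1188.599 mg/L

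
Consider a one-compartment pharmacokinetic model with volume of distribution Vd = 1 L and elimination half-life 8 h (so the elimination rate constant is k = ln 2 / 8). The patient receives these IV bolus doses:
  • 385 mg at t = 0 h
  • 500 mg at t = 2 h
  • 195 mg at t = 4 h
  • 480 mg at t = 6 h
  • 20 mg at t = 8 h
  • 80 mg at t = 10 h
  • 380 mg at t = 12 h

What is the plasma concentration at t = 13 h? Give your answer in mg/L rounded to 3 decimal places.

k = ln 2 / 8 = 0.08664 per h
Dose 1 (385 mg at t=0 h): 385·exp(−0.08664·13) = 124.821 mg/L
Dose 2 (500 mg at t=2 h): 500·exp(−0.08664·11) = 192.776 mg/L
Dose 3 (195 mg at t=4 h): 195·exp(−0.08664·9) = 89.408 mg/L
Dose 4 (480 mg at t=6 h): 480·exp(−0.08664·7) = 261.722 mg/L
Dose 5 (20 mg at t=8 h): 20·exp(−0.08664·5) = 12.968 mg/L
Dose 6 (80 mg at t=10 h): 80·exp(−0.08664·3) = 61.688 mg/L
Dose 7 (380 mg at t=12 h): 380·exp(−0.08664·1) = 348.462 mg/L
C(13) = 124.821 + 192.776 + 89.408 + 261.722 + 12.968 + 61.688 + 348.462 = 1091.845 mg/L

1091.845 mg/L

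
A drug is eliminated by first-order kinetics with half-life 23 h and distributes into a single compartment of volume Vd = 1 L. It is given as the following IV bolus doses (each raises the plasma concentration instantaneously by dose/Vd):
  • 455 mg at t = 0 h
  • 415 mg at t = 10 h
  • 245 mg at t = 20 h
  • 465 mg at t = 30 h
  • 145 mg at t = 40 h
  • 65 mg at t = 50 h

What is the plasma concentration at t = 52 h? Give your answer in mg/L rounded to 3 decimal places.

k = ln 2 / 23 = 0.03014 per h
Dose 1 (455 mg at t=0 h): 455·exp(−0.03014·52) = 94.934 mg/L
Dose 2 (415 mg at t=10 h): 415·exp(−0.03014·42) = 117.042 mg/L
Dose 3 (245 mg at t=20 h): 245·exp(−0.03014·32) = 93.399 mg/L
Dose 4 (465 mg at t=30 h): 465·exp(−0.03014·22) = 239.613 mg/L
Dose 5 (145 mg at t=40 h): 145·exp(−0.03014·12) = 100.997 mg/L
Dose 6 (65 mg at t=50 h): 65·exp(−0.03014·2) = 61.198 mg/L
C(52) = 94.934 + 117.042 + 93.399 + 239.613 + 100.997 + 61.198 = 707.183 mg/L

707.183 mg/L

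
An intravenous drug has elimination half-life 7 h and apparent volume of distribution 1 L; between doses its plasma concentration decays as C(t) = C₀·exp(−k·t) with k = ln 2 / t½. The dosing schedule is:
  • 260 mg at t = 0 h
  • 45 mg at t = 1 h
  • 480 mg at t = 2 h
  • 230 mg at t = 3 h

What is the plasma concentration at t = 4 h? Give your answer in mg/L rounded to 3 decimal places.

k = ln 2 / 7 = 0.09902 per h
Dose 1 (260 mg at t=0 h): 260·exp(−0.09902·4) = 174.967 mg/L
Dose 2 (45 mg at t=1 h): 45·exp(−0.09902·3) = 33.435 mg/L
Dose 3 (480 mg at t=2 h): 480·exp(−0.09902·2) = 393.761 mg/L
Dose 4 (230 mg at t=3 h): 230·exp(−0.09902·1) = 208.316 mg/L
C(4) = 174.967 + 33.435 + 393.761 + 208.316 = 810.479 mg/L

810.479 mg/L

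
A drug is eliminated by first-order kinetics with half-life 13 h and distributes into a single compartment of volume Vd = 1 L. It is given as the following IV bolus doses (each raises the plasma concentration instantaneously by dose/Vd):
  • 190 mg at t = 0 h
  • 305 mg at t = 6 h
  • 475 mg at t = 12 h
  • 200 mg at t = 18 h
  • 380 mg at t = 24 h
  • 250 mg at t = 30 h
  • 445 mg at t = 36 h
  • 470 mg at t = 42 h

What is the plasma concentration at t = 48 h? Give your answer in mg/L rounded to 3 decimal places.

k = ln 2 / 13 = 0.05332 per h
Dose 1 (190 mg at t=0 h): 190·exp(−0.05332·48) = 14.698 mg/L
Dose 2 (305 mg at t=6 h): 305·exp(−0.05332·42) = 32.489 mg/L
Dose 3 (475 mg at t=12 h): 475·exp(−0.05332·36) = 69.674 mg/L
Dose 4 (200 mg at t=18 h): 200·exp(−0.05332·30) = 40.397 mg/L
Dose 5 (380 mg at t=24 h): 380·exp(−0.05332·24) = 105.690 mg/L
Dose 6 (250 mg at t=30 h): 250·exp(−0.05332·18) = 95.748 mg/L
Dose 7 (445 mg at t=36 h): 445·exp(−0.05332·12) = 234.685 mg/L
Dose 8 (470 mg at t=42 h): 470·exp(−0.05332·6) = 341.319 mg/L
C(48) = 14.698 + 32.489 + 69.674 + 40.397 + 105.690 + 95.748 + 234.685 + 341.319 = 934.701 mg/L

934.701 mg/L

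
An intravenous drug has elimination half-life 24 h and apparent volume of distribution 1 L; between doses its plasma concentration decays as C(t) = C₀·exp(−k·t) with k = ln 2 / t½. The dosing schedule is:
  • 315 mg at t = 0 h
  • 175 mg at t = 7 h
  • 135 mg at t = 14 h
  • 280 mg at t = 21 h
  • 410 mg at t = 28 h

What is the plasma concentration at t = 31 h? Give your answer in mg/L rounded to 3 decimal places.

k = ln 2 / 24 = 0.02888 per h
Dose 1 (315 mg at t=0 h): 315·exp(−0.02888·31) = 128.671 mg/L
Dose 2 (175 mg at t=7 h): 175·exp(−0.02888·24) = 87.500 mg/L
Dose 3 (135 mg at t=14 h): 135·exp(−0.02888·17) = 82.624 mg/L
Dose 4 (280 mg at t=21 h): 280·exp(−0.02888·10) = 209.763 mg/L
Dose 5 (410 mg at t=28 h): 410·exp(−0.02888·3) = 375.972 mg/L
C(31) = 128.671 + 87.500 + 82.624 + 209.763 + 375.972 = 884.529 mg/L

884.529 mg/L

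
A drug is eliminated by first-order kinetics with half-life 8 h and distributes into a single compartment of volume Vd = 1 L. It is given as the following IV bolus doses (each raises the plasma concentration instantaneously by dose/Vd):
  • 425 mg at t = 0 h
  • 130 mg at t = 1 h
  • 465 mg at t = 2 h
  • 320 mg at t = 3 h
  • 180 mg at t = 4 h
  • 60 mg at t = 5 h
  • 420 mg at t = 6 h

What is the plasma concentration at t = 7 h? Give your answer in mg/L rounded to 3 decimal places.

1411.215 mg/L

k = ln 2 / 8 = 0.08664 per h
Dose 1 (425 mg at t=0 h): 425·exp(−0.08664·7) = 231.733 mg/L
Dose 2 (130 mg at t=1 h): 130·exp(−0.08664·6) = 77.298 mg/L
Dose 3 (465 mg at t=2 h): 465·exp(−0.08664·5) = 301.515 mg/L
Dose 4 (320 mg at t=3 h): 320·exp(−0.08664·4) = 226.274 mg/L
Dose 5 (180 mg at t=4 h): 180·exp(−0.08664·3) = 138.799 mg/L
Dose 6 (60 mg at t=5 h): 60·exp(−0.08664·2) = 50.454 mg/L
Dose 7 (420 mg at t=6 h): 420·exp(−0.08664·1) = 385.142 mg/L
C(7) = 231.733 + 77.298 + 301.515 + 226.274 + 138.799 + 50.454 + 385.142 = 1411.215 mg/L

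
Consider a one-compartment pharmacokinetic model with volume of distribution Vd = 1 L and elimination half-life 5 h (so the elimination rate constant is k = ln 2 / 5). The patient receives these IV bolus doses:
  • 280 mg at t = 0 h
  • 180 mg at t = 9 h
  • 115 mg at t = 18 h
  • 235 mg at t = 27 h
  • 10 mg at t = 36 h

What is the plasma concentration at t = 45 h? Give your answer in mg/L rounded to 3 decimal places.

26.747 mg/L

k = ln 2 / 5 = 0.13863 per h
Dose 1 (280 mg at t=0 h): 280·exp(−0.13863·45) = 0.547 mg/L
Dose 2 (180 mg at t=9 h): 180·exp(−0.13863·36) = 1.224 mg/L
Dose 3 (115 mg at t=18 h): 115·exp(−0.13863·27) = 2.724 mg/L
Dose 4 (235 mg at t=27 h): 235·exp(−0.13863·18) = 19.380 mg/L
Dose 5 (10 mg at t=36 h): 10·exp(−0.13863·9) = 2.872 mg/L
C(45) = 0.547 + 1.224 + 2.724 + 19.380 + 2.872 = 26.747 mg/L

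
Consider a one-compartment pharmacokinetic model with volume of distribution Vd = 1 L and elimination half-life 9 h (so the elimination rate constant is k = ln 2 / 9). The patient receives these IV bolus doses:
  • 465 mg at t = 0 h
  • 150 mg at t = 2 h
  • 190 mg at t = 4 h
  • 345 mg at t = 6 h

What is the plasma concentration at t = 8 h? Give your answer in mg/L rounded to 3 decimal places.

k = ln 2 / 9 = 0.07702 per h
Dose 1 (465 mg at t=0 h): 465·exp(−0.07702·8) = 251.114 mg/L
Dose 2 (150 mg at t=2 h): 150·exp(−0.07702·6) = 94.494 mg/L
Dose 3 (190 mg at t=4 h): 190·exp(−0.07702·4) = 139.625 mg/L
Dose 4 (345 mg at t=6 h): 345·exp(−0.07702·2) = 295.749 mg/L
C(8) = 251.114 + 94.494 + 139.625 + 295.749 = 780.982 mg/L

780.982 mg/L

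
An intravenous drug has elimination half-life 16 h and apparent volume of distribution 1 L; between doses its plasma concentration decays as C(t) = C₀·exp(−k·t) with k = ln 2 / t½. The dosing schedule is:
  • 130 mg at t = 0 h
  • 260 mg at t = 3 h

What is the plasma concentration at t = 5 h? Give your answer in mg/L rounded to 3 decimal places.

343.103 mg/L

k = ln 2 / 16 = 0.04332 per h
Dose 1 (130 mg at t=0 h): 130·exp(−0.04332·5) = 104.682 mg/L
Dose 2 (260 mg at t=3 h): 260·exp(−0.04332·2) = 238.421 mg/L
C(5) = 104.682 + 238.421 = 343.103 mg/L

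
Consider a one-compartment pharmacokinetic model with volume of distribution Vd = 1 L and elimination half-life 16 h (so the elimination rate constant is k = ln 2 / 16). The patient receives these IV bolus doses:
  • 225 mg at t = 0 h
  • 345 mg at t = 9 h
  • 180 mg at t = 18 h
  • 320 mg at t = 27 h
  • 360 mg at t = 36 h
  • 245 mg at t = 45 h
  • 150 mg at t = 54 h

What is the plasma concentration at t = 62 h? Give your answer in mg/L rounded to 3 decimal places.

487.157 mg/L

k = ln 2 / 16 = 0.04332 per h
Dose 1 (225 mg at t=0 h): 225·exp(−0.04332·62) = 15.335 mg/L
Dose 2 (345 mg at t=9 h): 345·exp(−0.04332·53) = 34.726 mg/L
Dose 3 (180 mg at t=18 h): 180·exp(−0.04332·44) = 26.757 mg/L
Dose 4 (320 mg at t=27 h): 320·exp(−0.04332·35) = 70.250 mg/L
Dose 5 (360 mg at t=36 h): 360·exp(−0.04332·26) = 116.716 mg/L
Dose 6 (245 mg at t=45 h): 245·exp(−0.04332·17) = 117.306 mg/L
Dose 7 (150 mg at t=54 h): 150·exp(−0.04332·8) = 106.066 mg/L
C(62) = 15.335 + 34.726 + 26.757 + 70.250 + 116.716 + 117.306 + 106.066 = 487.157 mg/L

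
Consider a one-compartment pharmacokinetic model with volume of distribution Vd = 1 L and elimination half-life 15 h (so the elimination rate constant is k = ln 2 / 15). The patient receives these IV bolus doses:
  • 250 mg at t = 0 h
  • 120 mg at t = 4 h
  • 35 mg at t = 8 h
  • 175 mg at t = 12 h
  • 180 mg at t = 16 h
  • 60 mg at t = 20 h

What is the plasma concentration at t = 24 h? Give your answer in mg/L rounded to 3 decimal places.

421.559 mg/L

k = ln 2 / 15 = 0.04621 per h
Dose 1 (250 mg at t=0 h): 250·exp(−0.04621·24) = 82.469 mg/L
Dose 2 (120 mg at t=4 h): 120·exp(−0.04621·20) = 47.622 mg/L
Dose 3 (35 mg at t=8 h): 35·exp(−0.04621·16) = 16.710 mg/L
Dose 4 (175 mg at t=12 h): 175·exp(−0.04621·12) = 100.511 mg/L
Dose 5 (180 mg at t=16 h): 180·exp(−0.04621·8) = 124.372 mg/L
Dose 6 (60 mg at t=20 h): 60·exp(−0.04621·4) = 49.874 mg/L
C(24) = 82.469 + 47.622 + 16.710 + 100.511 + 124.372 + 49.874 = 421.559 mg/L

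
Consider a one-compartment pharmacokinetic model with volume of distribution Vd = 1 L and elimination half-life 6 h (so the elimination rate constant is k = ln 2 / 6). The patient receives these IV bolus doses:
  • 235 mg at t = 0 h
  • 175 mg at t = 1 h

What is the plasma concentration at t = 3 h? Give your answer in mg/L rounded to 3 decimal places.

305.068 mg/L

k = ln 2 / 6 = 0.11552 per h
Dose 1 (235 mg at t=0 h): 235·exp(−0.11552·3) = 166.170 mg/L
Dose 2 (175 mg at t=1 h): 175·exp(−0.11552·2) = 138.898 mg/L
C(3) = 166.170 + 138.898 = 305.068 mg/L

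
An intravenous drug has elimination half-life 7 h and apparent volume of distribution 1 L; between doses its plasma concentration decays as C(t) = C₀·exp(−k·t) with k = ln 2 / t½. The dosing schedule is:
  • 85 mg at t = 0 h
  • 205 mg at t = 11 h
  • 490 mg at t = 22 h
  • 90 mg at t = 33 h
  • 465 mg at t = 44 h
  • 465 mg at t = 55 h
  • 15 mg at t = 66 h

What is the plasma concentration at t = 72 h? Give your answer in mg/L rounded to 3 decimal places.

k = ln 2 / 7 = 0.09902 per h
Dose 1 (85 mg at t=0 h): 85·exp(−0.09902·72) = 0.068 mg/L
Dose 2 (205 mg at t=11 h): 205·exp(−0.09902·61) = 0.488 mg/L
Dose 3 (490 mg at t=22 h): 490·exp(−0.09902·50) = 3.467 mg/L
Dose 4 (90 mg at t=33 h): 90·exp(−0.09902·39) = 1.893 mg/L
Dose 5 (465 mg at t=44 h): 465·exp(−0.09902·28) = 29.062 mg/L
Dose 6 (465 mg at t=55 h): 465·exp(−0.09902·17) = 86.373 mg/L
Dose 7 (15 mg at t=66 h): 15·exp(−0.09902·6) = 8.281 mg/L
C(72) = 0.068 + 0.488 + 3.467 + 1.893 + 29.062 + 86.373 + 8.281 = 129.633 mg/L

129.633 mg/L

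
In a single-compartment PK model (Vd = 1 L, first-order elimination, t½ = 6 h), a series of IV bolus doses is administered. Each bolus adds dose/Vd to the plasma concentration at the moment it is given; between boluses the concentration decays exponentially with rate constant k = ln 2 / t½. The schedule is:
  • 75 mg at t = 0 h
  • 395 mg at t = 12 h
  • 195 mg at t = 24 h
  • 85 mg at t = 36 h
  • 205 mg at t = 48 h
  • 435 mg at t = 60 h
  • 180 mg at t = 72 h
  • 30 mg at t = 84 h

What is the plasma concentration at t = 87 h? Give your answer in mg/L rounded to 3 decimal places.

k = ln 2 / 6 = 0.11552 per h
Dose 1 (75 mg at t=0 h): 75·exp(−0.11552·87) = 0.003 mg/L
Dose 2 (395 mg at t=12 h): 395·exp(−0.11552·75) = 0.068 mg/L
Dose 3 (195 mg at t=24 h): 195·exp(−0.11552·63) = 0.135 mg/L
Dose 4 (85 mg at t=36 h): 85·exp(−0.11552·51) = 0.235 mg/L
Dose 5 (205 mg at t=48 h): 205·exp(−0.11552·39) = 2.265 mg/L
Dose 6 (435 mg at t=60 h): 435·exp(−0.11552·27) = 19.224 mg/L
Dose 7 (180 mg at t=72 h): 180·exp(−0.11552·15) = 31.820 mg/L
Dose 8 (30 mg at t=84 h): 30·exp(−0.11552·3) = 21.213 mg/L
C(87) = 0.003 + 0.068 + 0.135 + 0.235 + 2.265 + 19.224 + 31.820 + 21.213 = 74.963 mg/L

74.963 mg/L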